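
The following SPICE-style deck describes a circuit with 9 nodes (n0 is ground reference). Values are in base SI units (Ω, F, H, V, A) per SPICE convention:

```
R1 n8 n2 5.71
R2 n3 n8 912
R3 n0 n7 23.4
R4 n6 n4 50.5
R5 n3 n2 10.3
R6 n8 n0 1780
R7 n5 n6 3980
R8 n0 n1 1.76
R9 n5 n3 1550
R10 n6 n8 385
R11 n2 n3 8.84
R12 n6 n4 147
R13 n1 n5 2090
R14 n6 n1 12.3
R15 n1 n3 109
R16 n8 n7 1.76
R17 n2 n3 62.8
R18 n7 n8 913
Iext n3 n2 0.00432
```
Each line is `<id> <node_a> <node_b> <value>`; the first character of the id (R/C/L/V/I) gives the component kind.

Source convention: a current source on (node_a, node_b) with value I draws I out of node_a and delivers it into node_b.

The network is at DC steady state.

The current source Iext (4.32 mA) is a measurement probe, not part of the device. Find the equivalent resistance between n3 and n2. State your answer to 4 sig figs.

R_eq = 4.264 Ω

MNA unknowns: 8 node voltages V₁..V_8
R1: Y=0.1751 on G[8,2]
R2: Y=0.001096 on G[3,8]
R3: Y=0.04274 on G[0,7]
R4: Y=0.01980 on G[6,4]
R5: Y=0.09709 on G[3,2]
R6: Y=0.0005618 on G[8,0]
R7: Y=0.0002513 on G[5,6]
R8: Y=0.5682 on G[0,1]
R9: Y=0.0006452 on G[5,3]
R10: Y=0.002597 on G[6,8]
R11: Y=0.1131 on G[2,3]
R12: Y=0.006803 on G[6,4]
R13: Y=0.0004785 on G[1,5]
R14: Y=0.08130 on G[6,1]
R15: Y=0.009174 on G[1,3]
R16: Y=0.5682 on G[8,7]
R17: Y=0.01592 on G[2,3]
R18: Y=0.001095 on G[7,8]
Iext: z[3]−=0.00432, z[2]+=0.00432
solve → V1=-0.0002226, V2=0.004018, V3=-0.01440, V4=-0.0001387, V5=-0.006862, V6=-0.0001387, V7=0.002918, V8=0.003137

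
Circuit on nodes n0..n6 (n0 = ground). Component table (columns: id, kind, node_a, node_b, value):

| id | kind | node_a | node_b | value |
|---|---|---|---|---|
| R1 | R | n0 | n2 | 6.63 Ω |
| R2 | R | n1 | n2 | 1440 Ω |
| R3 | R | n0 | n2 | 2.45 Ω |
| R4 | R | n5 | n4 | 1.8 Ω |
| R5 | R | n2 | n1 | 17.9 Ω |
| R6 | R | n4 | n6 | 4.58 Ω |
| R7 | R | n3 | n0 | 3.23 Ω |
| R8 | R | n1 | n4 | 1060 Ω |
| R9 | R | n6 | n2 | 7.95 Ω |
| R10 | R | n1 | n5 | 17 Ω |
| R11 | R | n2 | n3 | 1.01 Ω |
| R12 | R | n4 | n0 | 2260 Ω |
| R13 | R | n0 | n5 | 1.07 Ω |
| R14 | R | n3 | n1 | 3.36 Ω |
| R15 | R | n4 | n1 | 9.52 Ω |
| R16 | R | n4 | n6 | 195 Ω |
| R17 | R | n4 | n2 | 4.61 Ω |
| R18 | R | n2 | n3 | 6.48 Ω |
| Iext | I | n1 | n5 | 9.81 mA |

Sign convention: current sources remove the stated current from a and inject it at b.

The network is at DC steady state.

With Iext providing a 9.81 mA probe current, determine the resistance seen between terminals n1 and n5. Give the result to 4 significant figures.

Apply KCL at each of the 6 non-ground nodes and solve the resulting linear system.
Node n1: branches {R2, R5, R8, R10, R14, R15, Iext} → V_1 = -0.02303
Node n2: branches {R1, R2, R3, R5, R9, R11, R17, R18} → V_2 = -0.004651
Node n3: branches {R7, R11, R14, R18} → V_3 = -0.006952
Node n4: branches {R4, R6, R8, R12, R15, R16, R17} → V_4 = -0.001041
Node n5: branches {R4, R10, R13, Iext} → V_5 = 0.005085
Node n6: branches {R6, R9, R16} → V_6 = -0.002341

R_eq = 2.866 Ω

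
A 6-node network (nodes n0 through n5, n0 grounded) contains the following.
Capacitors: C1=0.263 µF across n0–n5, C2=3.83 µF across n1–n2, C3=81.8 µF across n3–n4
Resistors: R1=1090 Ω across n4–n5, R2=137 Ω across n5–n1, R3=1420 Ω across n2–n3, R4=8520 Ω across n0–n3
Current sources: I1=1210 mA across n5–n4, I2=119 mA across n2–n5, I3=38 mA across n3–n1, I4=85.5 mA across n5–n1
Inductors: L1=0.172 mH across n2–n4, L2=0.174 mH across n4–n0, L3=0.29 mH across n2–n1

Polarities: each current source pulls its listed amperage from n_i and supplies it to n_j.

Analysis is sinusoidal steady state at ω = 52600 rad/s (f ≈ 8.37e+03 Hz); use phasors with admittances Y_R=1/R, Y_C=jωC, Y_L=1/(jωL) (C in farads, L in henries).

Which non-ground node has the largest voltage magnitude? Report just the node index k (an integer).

5

MNA unknowns: 5 node voltages V₁..V_5
C1: Y=0.000+0.01383j on G[0,5]
R1: Y=0.0009174+0.000j on G[4,5]
R2: Y=0.007299+0.000j on G[5,1]
I1: z[5]−=1.21, z[4]+=1.21
L1: Y=0.000-0.1105j on G[2,4]
C2: Y=0.000+0.2015j on G[1,2]
L2: Y=0.000-0.1093j on G[4,0]
R3: Y=0.0007042+0.000j on G[2,3]
R4: Y=0.0001174+0.000j on G[0,3]
I2: z[2]−=0.119, z[5]+=0.119
C3: Y=0.000+4.303j on G[3,4]
L3: Y=0.000-0.06556j on G[2,1]
I3: z[3]−=0.038, z[1]+=0.038
I4: z[5]−=0.0855, z[1]+=0.0855
solve → V1=-5.225+7.280j, V2=-8.436+6.567j, V3=-4.477+8.505j, V4=-4.476+8.495j, V5=-35.43+67.06j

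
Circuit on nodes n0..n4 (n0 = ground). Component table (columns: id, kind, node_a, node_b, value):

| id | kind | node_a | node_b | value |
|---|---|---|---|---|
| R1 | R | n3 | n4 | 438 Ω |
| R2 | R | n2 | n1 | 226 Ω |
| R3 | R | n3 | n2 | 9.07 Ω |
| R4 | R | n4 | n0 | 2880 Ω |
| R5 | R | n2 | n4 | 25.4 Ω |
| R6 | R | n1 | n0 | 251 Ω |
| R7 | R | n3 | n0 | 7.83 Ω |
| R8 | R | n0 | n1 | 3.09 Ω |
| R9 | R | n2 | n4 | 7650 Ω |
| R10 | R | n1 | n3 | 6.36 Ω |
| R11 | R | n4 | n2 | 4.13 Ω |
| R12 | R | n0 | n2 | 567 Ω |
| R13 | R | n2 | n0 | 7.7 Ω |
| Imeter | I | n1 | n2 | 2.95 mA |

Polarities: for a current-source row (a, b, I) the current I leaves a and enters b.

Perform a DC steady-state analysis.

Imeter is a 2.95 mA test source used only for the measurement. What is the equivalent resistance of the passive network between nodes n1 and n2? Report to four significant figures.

R_eq = 6.049 Ω

MNA unknowns: 4 node voltages V₁..V_4
R1: Y=0.002283 on G[3,4]
R2: Y=0.004425 on G[2,1]
R3: Y=0.1103 on G[3,2]
R4: Y=0.0003472 on G[4,0]
R5: Y=0.03937 on G[2,4]
R6: Y=0.003984 on G[1,0]
R7: Y=0.1277 on G[3,0]
R8: Y=0.3236 on G[0,1]
R9: Y=0.0001307 on G[2,4]
R10: Y=0.1572 on G[1,3]
R11: Y=0.2421 on G[4,2]
R12: Y=0.001764 on G[0,2]
R13: Y=0.1299 on G[2,0]
Imeter: z[1]−=0.00295, z[2]+=0.00295
solve → V1=-0.005492, V2=0.01235, V3=0.001324, V4=0.01225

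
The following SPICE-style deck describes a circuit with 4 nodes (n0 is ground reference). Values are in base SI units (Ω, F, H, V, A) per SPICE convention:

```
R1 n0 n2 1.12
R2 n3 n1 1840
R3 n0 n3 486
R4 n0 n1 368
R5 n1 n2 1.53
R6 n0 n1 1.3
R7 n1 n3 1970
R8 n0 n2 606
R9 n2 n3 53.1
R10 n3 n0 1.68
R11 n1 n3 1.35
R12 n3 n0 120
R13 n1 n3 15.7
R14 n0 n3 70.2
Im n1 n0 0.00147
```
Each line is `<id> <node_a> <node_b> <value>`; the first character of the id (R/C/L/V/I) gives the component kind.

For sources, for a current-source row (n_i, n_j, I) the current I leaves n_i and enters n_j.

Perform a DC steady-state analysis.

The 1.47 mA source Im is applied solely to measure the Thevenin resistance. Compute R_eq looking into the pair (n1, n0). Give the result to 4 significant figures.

Apply KCL at each of the 3 non-ground nodes and solve the resulting linear system.
Node n1: branches {R2, R4, R5, R6, R7, R11, R13, Im} → V_1 = -0.0009798
Node n2: branches {R1, R5, R8, R9} → V_2 = -0.0004153
Node n3: branches {R2, R3, R7, R9, R10, R11, R12, R13, R14} → V_3 = -0.0005519

R_eq = 0.6665 Ω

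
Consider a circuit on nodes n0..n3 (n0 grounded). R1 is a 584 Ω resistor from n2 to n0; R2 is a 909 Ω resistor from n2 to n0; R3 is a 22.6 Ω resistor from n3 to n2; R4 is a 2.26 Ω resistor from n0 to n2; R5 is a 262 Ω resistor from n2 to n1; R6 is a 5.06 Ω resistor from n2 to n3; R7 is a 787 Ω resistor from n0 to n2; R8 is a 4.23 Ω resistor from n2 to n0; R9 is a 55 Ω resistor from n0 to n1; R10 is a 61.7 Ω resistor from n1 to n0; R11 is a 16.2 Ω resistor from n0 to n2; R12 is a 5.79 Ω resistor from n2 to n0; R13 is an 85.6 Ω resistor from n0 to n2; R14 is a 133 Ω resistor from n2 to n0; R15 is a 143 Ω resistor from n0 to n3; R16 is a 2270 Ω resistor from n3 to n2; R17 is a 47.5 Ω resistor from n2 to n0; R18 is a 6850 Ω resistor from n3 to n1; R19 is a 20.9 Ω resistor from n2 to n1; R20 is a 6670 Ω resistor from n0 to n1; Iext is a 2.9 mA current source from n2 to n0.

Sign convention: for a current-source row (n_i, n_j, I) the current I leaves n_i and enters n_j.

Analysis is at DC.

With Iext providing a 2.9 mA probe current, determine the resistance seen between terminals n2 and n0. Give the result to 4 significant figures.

MNA unknowns: 3 node voltages V₁..V_3
R1: Y=0.001712 on G[2,0]
R2: Y=0.001100 on G[2,0]
R3: Y=0.04425 on G[3,2]
R4: Y=0.4425 on G[0,2]
R5: Y=0.003817 on G[2,1]
R6: Y=0.1976 on G[2,3]
R7: Y=0.001271 on G[0,2]
R8: Y=0.2364 on G[2,0]
R9: Y=0.01818 on G[0,1]
R10: Y=0.01621 on G[1,0]
R11: Y=0.06173 on G[0,2]
R12: Y=0.1727 on G[2,0]
R13: Y=0.01168 on G[0,2]
R14: Y=0.007519 on G[2,0]
R15: Y=0.006993 on G[0,3]
R16: Y=0.0004405 on G[3,2]
R17: Y=0.02105 on G[2,0]
R18: Y=0.0001460 on G[3,1]
R19: Y=0.04785 on G[2,1]
R20: Y=0.0001499 on G[0,1]
Iext: z[2]−=0.0029, z[0]+=0.0029
solve → V1=-0.001766, V2=-0.002944, V3=-0.002860

R_eq = 1.015 Ω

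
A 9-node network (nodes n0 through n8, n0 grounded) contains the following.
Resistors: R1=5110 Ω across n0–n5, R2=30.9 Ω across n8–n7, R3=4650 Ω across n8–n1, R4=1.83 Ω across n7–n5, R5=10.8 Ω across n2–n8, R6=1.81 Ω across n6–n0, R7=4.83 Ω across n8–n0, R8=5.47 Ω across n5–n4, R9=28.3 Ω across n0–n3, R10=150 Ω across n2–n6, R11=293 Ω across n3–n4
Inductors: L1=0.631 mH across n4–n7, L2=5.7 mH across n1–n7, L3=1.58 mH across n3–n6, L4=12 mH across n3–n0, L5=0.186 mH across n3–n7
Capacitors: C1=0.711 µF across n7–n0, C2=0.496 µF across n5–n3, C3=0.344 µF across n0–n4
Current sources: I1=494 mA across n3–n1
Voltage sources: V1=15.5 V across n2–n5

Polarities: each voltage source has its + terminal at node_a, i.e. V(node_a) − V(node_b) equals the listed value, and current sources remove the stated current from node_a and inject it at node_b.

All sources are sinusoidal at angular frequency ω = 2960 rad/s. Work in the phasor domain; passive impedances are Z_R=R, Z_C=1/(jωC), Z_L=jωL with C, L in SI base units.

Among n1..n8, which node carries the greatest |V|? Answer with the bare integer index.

MNA unknowns: 8 node voltages V₁..V_8 plus 1 source current (V1)
R1: Y=0.0001957+0.000j on G[0,5]
L1: Y=0.000-0.5354j on G[4,7]
C1: Y=0.000+0.002105j on G[7,0]
L2: Y=0.000-0.05927j on G[1,7]
L3: Y=0.000-0.2138j on G[3,6]
C2: Y=0.000+0.001468j on G[5,3]
R2: Y=0.03236+0.000j on G[8,7]
L4: Y=0.000-0.02815j on G[3,0]
R3: Y=0.0002151+0.000j on G[8,1]
I1: z[3]−=0.494, z[1]+=0.494
R4: Y=0.5464+0.000j on G[7,5]
C3: Y=0.000+0.001018j on G[0,4]
R5: Y=0.09259+0.000j on G[2,8]
R6: Y=0.5525+0.000j on G[6,0]
R7: Y=0.2070+0.000j on G[8,0]
L5: Y=0.000-1.816j on G[3,7]
R8: Y=0.1828+0.000j on G[5,4]
R9: Y=0.03534+0.000j on G[0,3]
R10: Y=0.006667+0.000j on G[2,6]
R11: Y=0.003413+0.000j on G[3,4]
V1: row V2−V5=15.5, i_V1 at 2,5
solve → V1=-2.168+5.809j, V2=12.02-2.421j, V3=-2.071-2.409j, V4=-2.374-2.928j, V5=-3.483-2.421j, V6=-0.9332+0.4064j, V7=-2.193-2.545j, V8=3.134-0.9189j
aux → i_V1=-0.9088+0.1579j

2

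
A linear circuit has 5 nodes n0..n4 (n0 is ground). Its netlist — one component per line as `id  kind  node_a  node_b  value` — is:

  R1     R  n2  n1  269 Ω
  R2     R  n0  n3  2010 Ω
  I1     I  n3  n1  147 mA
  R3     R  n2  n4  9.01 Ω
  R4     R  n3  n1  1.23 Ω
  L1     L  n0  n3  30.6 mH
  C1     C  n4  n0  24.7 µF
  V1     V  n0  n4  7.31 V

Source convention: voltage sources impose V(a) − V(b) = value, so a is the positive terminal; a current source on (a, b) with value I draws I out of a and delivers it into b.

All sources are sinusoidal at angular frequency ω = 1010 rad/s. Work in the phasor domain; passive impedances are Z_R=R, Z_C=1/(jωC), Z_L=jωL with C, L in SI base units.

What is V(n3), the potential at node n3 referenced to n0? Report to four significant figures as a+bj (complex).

Element admittances at ω=1010 rad/s:
  Y(R1) = 0.003717+0.000j S between n2,n1
  Y(R2) = 0.0004975+0.000j S between n0,n3
  I1: injects 0.147 A into n1 (from n3)
  Y(R3) = 0.1110+0.000j S between n2,n4
  Y(R4) = 0.8130+0.000j S between n3,n1
  Y(L1) = 0.000-0.03236j S between n0,n3
  Y(C1) = 0.000+0.02495j S between n4,n0
  V1: constraint V(n0)−V(n4) = 7.31
Assemble and solve the 5×5 MNA system:
  V(n1)=0.04539-0.8125j  V(n2)=-7.072-0.02633j  V(n3)=-0.1029-0.8161j  V(n4)=-7.310+0.000j
  i(V1)=-0.02646-0.1794j

-0.1029-0.8161j V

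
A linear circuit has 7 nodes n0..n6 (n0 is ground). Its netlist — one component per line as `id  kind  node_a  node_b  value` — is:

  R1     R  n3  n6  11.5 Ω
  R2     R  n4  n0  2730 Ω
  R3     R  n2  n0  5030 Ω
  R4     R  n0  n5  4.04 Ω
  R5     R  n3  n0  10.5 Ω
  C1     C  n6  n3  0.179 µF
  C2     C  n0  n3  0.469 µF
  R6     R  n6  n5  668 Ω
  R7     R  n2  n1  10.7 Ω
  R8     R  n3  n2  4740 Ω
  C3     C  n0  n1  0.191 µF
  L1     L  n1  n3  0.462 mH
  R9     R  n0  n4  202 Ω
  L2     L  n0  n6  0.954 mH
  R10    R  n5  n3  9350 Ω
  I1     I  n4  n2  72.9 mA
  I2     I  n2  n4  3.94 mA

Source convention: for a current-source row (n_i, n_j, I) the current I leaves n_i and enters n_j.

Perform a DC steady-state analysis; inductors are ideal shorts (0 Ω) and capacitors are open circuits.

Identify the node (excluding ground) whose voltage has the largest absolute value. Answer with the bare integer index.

MNA unknowns: 6 node voltages V₁..V_6 plus 2 source currents (L1, L2)
R1: Y=0.08696 on G[3,6]
R2: Y=0.0003663 on G[4,0]
R3: Y=0.0001988 on G[2,0]
R4: Y=0.2475 on G[0,5]
R5: Y=0.09524 on G[3,0]
C1: Y=0.000 on G[6,3]
C2: Y=0.000 on G[0,3]
R6: Y=0.001497 on G[6,5]
R7: Y=0.09346 on G[2,1]
R8: Y=0.0002110 on G[3,2]
C3: Y=0.000 on G[0,1]
L1: row V1−V3=0, i_L1 at 1,3
R9: Y=0.004950 on G[0,4]
L2: row V0−V6=0, i_L2 at 0,6
R10: Y=0.0001070 on G[5,3]
I1: z[4]−=0.0729, z[2]+=0.0729
I2: z[2]−=0.00394, z[4]+=0.00394
solve → V1=0.3771, V2=1.111, V3=0.3771, V4=-12.97, V5=0.0001619, V6=0.000
aux → i_L1=0.06858, i_L2=-0.03279

4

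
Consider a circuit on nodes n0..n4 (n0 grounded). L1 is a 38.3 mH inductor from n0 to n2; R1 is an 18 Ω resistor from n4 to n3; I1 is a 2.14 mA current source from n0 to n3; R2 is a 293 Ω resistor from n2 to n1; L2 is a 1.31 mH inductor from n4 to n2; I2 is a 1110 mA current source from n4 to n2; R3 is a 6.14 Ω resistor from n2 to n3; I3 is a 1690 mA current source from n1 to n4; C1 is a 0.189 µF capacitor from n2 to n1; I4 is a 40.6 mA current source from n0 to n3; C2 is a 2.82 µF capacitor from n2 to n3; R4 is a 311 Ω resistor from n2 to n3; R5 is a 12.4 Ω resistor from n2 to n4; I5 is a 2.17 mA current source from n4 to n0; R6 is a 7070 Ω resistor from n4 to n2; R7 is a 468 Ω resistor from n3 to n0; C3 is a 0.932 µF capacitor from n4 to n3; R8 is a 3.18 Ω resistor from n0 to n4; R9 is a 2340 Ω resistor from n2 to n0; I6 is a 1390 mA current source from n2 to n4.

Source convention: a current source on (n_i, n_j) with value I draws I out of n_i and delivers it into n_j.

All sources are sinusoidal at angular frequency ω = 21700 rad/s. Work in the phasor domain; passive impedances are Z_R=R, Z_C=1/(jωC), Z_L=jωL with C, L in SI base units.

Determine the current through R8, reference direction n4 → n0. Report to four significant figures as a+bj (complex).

MNA unknowns: 4 node voltages V₁..V_4
L1: Y=0.000-0.001203j on G[0,2]
R1: Y=0.05556+0.000j on G[4,3]
I1: z[0]−=0.00214, z[3]+=0.00214
R2: Y=0.003413+0.000j on G[2,1]
L2: Y=0.000-0.03518j on G[4,2]
I2: z[4]−=1.11, z[2]+=1.11
R3: Y=0.1629+0.000j on G[2,3]
I3: z[1]−=1.69, z[4]+=1.69
C1: Y=0.000+0.004101j on G[2,1]
I4: z[0]−=0.0406, z[3]+=0.0406
C2: Y=0.000+0.06119j on G[2,3]
R4: Y=0.003215+0.000j on G[2,3]
R5: Y=0.08065+0.000j on G[2,4]
I5: z[4]−=0.00217, z[0]+=0.00217
R6: Y=0.0001414+0.000j on G[4,2]
R7: Y=0.002137+0.000j on G[3,0]
C3: Y=0.000+0.02022j on G[4,3]
R8: Y=0.3145+0.000j on G[0,4]
R9: Y=0.0004274+0.000j on G[2,0]
I6: z[2]−=1.39, z[4]+=1.39
solve → V1=-217.6+240.8j, V2=-14.95-2.628j, V3=-10.88-2.070j, V4=0.2333-0.03958j

0.07337-0.01245j A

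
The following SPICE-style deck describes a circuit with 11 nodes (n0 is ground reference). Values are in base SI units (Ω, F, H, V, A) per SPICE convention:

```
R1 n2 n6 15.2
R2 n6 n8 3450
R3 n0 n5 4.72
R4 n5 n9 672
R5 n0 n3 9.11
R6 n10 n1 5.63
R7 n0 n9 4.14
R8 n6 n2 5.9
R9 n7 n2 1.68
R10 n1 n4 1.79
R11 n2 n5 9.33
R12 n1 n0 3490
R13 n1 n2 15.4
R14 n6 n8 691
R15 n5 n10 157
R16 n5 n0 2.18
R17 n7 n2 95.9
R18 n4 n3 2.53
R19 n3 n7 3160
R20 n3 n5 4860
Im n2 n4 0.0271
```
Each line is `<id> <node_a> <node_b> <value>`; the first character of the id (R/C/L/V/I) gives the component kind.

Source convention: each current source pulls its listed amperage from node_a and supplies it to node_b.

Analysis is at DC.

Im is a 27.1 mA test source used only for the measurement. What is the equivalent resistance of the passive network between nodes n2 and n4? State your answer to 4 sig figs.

Apply KCL at each of the 10 non-ground nodes and solve the resulting linear system.
Node n1: branches {R6, R10, R12, R13} → V_1 = 0.1026
Node n2: branches {R1, R8, R9, R11, R13, R17, Im} → V_2 = -0.1288
Node n3: branches {R5, R18, R19, R20} → V_3 = 0.1022
Node n4: branches {R10, R18, Im} → V_4 = 0.1308
Node n5: branches {R3, R4, R11, R15, R16, R20} → V_5 = -0.01674
Node n6: branches {R1, R2, R8, R14} → V_6 = -0.1288
Node n7: branches {R9, R17, R19} → V_7 = -0.1286
Node n8: branches {R2, R14} → V_8 = -0.1288
Node n9: branches {R4, R7} → V_9 = -0.0001025
Node n10: branches {R6, R15} → V_10 = 0.09844

R_eq = 9.579 Ω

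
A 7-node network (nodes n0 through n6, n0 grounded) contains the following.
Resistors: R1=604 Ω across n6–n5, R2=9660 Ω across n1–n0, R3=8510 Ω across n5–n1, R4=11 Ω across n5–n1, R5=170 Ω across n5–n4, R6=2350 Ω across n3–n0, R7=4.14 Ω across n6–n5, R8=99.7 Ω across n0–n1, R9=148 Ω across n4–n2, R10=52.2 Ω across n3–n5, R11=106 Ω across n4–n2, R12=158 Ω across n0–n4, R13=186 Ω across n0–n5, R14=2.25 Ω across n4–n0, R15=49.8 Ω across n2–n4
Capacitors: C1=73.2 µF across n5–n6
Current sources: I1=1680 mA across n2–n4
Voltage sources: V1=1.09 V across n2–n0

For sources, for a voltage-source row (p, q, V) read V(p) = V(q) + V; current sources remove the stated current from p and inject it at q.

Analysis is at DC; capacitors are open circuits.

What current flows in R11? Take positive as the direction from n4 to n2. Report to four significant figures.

Element admittances at DC:
  Y(R1) = 0.001656 S between n6,n5
  Y(R2) = 0.0001035 S between n1,n0
  Y(R3) = 0.0001175 S between n5,n1
  Y(R4) = 0.09091 S between n5,n1
  Y(R5) = 0.005882 S between n5,n4
  Y(R6) = 0.0004255 S between n3,n0
  Y(R7) = 0.2415 S between n6,n5
  Y(R8) = 0.01003 S between n0,n1
  Y(R9) = 0.006757 S between n4,n2
  Y(R10) = 0.01916 S between n3,n5
  Y(R11) = 0.009434 S between n4,n2
  Y(R12) = 0.006329 S between n0,n4
  Y(C1) = 0.000 S between n5,n6
  Y(R13) = 0.005376 S between n0,n5
  Y(R14) = 0.4444 S between n4,n0
  Y(R15) = 0.02008 S between n2,n4
  I1: injects 1.68 A into n4 (from n2)
  V1: constraint V(n2)−V(n0) = 1.09
Assemble and solve the 7×7 MNA system:
  V(n1)=0.8910  V(n2)=1.090  V(n3)=0.9687  V(n4)=3.500  V(n5)=0.9902  V(n6)=0.9902
  i(V1)=-1.593

0.02274 A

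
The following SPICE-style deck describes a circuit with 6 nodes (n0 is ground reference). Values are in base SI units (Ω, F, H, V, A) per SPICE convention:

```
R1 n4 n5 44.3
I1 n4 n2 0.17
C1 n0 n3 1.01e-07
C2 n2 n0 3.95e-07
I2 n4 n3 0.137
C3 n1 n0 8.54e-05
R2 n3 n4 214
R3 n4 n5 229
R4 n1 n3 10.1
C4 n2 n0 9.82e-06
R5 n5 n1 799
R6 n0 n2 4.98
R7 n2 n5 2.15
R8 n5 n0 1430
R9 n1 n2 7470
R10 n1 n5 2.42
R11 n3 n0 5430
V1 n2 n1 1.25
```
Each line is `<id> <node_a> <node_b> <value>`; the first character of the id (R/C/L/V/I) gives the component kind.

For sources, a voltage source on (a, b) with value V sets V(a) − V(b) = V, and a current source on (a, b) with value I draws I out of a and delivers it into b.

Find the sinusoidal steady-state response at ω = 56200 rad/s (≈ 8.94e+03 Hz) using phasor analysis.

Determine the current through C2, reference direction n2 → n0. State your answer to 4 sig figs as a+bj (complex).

-0.0009254+0.02473j A

Element admittances at ω=56200 rad/s:
  Y(R1) = 0.02257+0.000j S between n4,n5
  I1: injects 0.17 A into n2 (from n4)
  Y(C1) = 0.000+0.005676j S between n0,n3
  Y(C2) = 0.000+0.02220j S between n2,n0
  I2: injects 0.137 A into n3 (from n4)
  Y(C3) = 0.000+4.799j S between n1,n0
  Y(R2) = 0.004673+0.000j S between n3,n4
  Y(R3) = 0.004367+0.000j S between n4,n5
  Y(R4) = 0.09901+0.000j S between n1,n3
  Y(C4) = 0.000+0.5519j S between n2,n0
  Y(R5) = 0.001252+0.000j S between n5,n1
  Y(R6) = 0.2008+0.000j S between n0,n2
  Y(R7) = 0.4651+0.000j S between n2,n5
  Y(R8) = 0.0006993+0.000j S between n5,n0
  Y(R9) = 0.0001339+0.000j S between n1,n2
  Y(R10) = 0.4132+0.000j S between n1,n5
  Y(R11) = 0.0001842+0.000j S between n3,n0
  V1: constraint V(n2)−V(n1) = 1.25
Assemble and solve the 6×6 MNA system:
  V(n1)=-0.1359+0.04169j  V(n2)=1.114+0.04169j  V(n3)=0.7664-0.0005584j  V(n4)=-9.402+0.03525j  V(n5)=0.2299+0.04147j
  i(V1)=-0.4412-0.6481j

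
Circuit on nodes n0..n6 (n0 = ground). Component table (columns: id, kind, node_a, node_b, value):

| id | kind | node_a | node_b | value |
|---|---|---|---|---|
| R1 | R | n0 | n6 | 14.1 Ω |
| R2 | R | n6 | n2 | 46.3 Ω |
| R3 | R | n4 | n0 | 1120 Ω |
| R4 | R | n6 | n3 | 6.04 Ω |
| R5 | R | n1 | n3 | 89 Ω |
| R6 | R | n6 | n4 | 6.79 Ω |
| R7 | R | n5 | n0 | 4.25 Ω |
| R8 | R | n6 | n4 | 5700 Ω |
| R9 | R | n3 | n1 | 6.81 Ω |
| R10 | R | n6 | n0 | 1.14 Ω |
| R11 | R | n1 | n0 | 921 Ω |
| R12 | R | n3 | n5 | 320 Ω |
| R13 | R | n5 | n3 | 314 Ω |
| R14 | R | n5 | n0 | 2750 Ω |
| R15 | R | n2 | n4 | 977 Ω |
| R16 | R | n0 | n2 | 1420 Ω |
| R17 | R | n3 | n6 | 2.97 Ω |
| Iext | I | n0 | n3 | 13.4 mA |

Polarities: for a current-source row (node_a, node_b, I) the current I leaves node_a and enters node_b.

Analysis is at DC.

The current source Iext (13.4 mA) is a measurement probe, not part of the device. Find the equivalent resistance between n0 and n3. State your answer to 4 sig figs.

MNA unknowns: 6 node voltages V₁..V_6
R1: Y=0.07092 on G[0,6]
R2: Y=0.02160 on G[6,2]
R3: Y=0.0008929 on G[4,0]
R4: Y=0.1656 on G[6,3]
R5: Y=0.01124 on G[1,3]
R6: Y=0.1473 on G[6,4]
R7: Y=0.2353 on G[5,0]
R8: Y=0.0001754 on G[6,4]
R9: Y=0.1468 on G[3,1]
R10: Y=0.8772 on G[6,0]
R11: Y=0.001086 on G[1,0]
R12: Y=0.003125 on G[3,5]
R13: Y=0.003185 on G[5,3]
R14: Y=0.0003636 on G[5,0]
R15: Y=0.001024 on G[2,4]
R16: Y=0.0007042 on G[0,2]
R17: Y=0.3367 on G[3,6]
Iext: z[0]−=0.0134, z[3]+=0.0134
solve → V1=0.03964, V2=0.01339, V3=0.03991, V4=0.01372, V5=0.001041, V6=0.01381

R_eq = 2.978 Ω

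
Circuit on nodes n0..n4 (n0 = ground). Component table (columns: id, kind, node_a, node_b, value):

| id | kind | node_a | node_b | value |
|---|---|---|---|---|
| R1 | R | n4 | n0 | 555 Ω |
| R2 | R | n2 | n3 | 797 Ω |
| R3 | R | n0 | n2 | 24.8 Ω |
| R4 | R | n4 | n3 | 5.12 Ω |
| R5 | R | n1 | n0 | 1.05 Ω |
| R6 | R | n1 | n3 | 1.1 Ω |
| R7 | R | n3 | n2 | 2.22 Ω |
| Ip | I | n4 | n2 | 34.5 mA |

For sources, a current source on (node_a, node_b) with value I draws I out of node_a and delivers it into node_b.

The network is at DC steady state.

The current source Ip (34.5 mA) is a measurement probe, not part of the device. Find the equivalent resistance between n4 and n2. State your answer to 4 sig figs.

Element admittances at DC:
  Y(R1) = 0.001802 S between n4,n0
  Y(R2) = 0.001255 S between n2,n3
  Y(R3) = 0.04032 S between n0,n2
  Y(R4) = 0.1953 S between n4,n3
  Y(R5) = 0.9524 S between n1,n0
  Y(R6) = 0.9091 S between n1,n3
  Y(R7) = 0.4505 S between n3,n2
  Ip: injects 0.0345 A into n2 (from n4)
Assemble and solve the 4×4 MNA system:
  V(n1)=-0.002434  V(n2)=0.06554  V(n3)=-0.004985  V(n4)=-0.1800

R_eq = 7.116 Ω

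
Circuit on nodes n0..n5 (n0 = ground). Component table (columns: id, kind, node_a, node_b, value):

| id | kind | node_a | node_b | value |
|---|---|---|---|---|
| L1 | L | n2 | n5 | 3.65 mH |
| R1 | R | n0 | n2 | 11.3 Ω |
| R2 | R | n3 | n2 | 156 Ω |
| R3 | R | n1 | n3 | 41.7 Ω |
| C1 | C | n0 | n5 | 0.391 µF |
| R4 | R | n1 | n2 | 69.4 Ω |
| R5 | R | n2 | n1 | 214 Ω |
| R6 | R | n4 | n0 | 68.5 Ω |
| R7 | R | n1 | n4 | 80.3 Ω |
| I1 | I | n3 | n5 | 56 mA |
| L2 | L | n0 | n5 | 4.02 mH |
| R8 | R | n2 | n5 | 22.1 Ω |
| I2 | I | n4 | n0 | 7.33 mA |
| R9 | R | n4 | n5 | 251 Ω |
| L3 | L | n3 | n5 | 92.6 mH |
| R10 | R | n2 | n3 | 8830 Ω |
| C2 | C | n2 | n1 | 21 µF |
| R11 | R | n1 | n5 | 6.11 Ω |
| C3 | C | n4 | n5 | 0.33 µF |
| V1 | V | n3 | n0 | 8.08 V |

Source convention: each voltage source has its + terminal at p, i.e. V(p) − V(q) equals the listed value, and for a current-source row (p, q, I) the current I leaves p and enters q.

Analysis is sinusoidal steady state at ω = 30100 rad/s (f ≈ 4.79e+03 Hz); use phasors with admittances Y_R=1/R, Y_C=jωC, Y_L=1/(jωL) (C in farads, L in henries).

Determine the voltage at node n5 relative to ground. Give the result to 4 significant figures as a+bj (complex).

Element admittances at ω=30100 rad/s:
  Y(L1) = 0.000-0.009102j S between n2,n5
  Y(R1) = 0.08850+0.000j S between n0,n2
  Y(R2) = 0.006410+0.000j S between n3,n2
  Y(R3) = 0.02398+0.000j S between n1,n3
  Y(C1) = 0.000+0.01177j S between n0,n5
  Y(R4) = 0.01441+0.000j S between n1,n2
  Y(R5) = 0.004673+0.000j S between n2,n1
  Y(R6) = 0.01460+0.000j S between n4,n0
  Y(R7) = 0.01245+0.000j S between n1,n4
  I1: injects 0.056 A into n5 (from n3)
  Y(L2) = 0.000-0.008264j S between n0,n5
  Y(R8) = 0.04525+0.000j S between n2,n5
  I2: injects 0.00733 A into n0 (from n4)
  Y(R9) = 0.003984+0.000j S between n4,n5
  Y(L3) = 0.000-0.0003588j S between n3,n5
  Y(R10) = 0.0001133+0.000j S between n2,n3
  Y(C2) = 0.000+0.6321j S between n2,n1
  Y(R11) = 0.1637+0.000j S between n1,n5
  Y(C3) = 0.000+0.009933j S between n4,n5
  V1: constraint V(n3)−V(n0) = 8.08
Assemble and solve the 6×6 MNA system:
  V(n1)=2.337-0.3231j  V(n2)=2.316-0.07177j  V(n3)=8.080+0.000j  V(n4)=1.225+0.2490j  V(n5)=2.553-0.3622j
  i(V1)=-0.2314-0.006234j

2.553-0.3622j V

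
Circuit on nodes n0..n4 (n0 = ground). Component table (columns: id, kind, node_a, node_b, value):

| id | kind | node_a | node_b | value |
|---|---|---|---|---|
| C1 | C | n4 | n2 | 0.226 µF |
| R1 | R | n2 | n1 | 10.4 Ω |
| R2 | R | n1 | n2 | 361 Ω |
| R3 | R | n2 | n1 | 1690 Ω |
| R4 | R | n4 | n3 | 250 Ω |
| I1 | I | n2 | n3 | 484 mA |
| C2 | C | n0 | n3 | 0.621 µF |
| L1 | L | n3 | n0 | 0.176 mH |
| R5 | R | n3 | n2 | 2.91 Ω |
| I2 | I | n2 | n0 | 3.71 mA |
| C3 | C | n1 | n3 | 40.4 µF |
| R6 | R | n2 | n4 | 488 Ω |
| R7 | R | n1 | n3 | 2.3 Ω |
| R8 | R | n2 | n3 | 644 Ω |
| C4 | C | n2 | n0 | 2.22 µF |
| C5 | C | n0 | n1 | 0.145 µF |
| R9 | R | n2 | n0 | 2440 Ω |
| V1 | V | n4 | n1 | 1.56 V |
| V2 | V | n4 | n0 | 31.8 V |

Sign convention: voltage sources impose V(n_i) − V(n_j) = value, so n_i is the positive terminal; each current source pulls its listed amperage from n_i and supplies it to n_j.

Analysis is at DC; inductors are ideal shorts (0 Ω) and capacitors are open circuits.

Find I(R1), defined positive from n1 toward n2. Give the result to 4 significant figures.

2.351 A

Element admittances at DC:
  Y(C1) = 0.000 S between n4,n2
  Y(R1) = 0.09615 S between n2,n1
  Y(R2) = 0.002770 S between n1,n2
  Y(R3) = 0.0005917 S between n2,n1
  Y(R4) = 0.004000 S between n4,n3
  I1: injects 0.484 A into n3 (from n2)
  Y(C2) = 0.000 S between n0,n3
  L1: short n3↔n0 (DC inductor)
  Y(R5) = 0.3436 S between n3,n2
  I2: injects 0.00371 A into n0 (from n2)
  Y(C3) = 0.000 S between n1,n3
  Y(R6) = 0.002049 S between n2,n4
  Y(R7) = 0.4348 S between n1,n3
  Y(R8) = 0.001553 S between n2,n3
  Y(C4) = 0.000 S between n2,n0
  Y(C5) = 0.000 S between n0,n1
  Y(R9) = 0.0004098 S between n2,n0
  V1: constraint V(n4)−V(n1) = 1.56
  V2: constraint V(n4)−V(n0) = 31.8
Assemble and solve the 7×7 MNA system:
  V(n1)=30.24  V(n2)=5.785  V(n3)=0.000  V(n4)=31.80
  i(L1)=15.76  i(V1)=15.58  i(V2)=-15.76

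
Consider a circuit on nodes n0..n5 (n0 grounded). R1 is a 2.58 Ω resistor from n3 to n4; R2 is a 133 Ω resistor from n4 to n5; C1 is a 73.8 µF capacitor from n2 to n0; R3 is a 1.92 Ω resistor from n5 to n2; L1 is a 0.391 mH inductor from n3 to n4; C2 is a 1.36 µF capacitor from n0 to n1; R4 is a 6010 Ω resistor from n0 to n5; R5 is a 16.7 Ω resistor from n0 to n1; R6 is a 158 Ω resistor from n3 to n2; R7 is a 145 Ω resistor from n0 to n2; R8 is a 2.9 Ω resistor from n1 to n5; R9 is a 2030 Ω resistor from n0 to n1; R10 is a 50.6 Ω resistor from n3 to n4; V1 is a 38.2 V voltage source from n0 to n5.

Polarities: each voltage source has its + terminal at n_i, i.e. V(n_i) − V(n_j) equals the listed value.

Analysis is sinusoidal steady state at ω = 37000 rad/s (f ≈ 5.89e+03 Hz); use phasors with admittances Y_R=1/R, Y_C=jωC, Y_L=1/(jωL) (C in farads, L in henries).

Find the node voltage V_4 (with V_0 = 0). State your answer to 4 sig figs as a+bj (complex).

-21.50+3.180j V

MNA unknowns: 5 node voltages V₁..V_5 plus 1 source current (V1)
R1: Y=0.3876+0.000j on G[3,4]
R2: Y=0.007519+0.000j on G[4,5]
C1: Y=0.000+2.731j on G[2,0]
R3: Y=0.5208+0.000j on G[5,2]
L1: Y=0.000-0.06912j on G[3,4]
C2: Y=0.000+0.05032j on G[0,1]
R4: Y=0.0001664+0.000j on G[0,5]
R5: Y=0.05988+0.000j on G[0,1]
R6: Y=0.006329+0.000j on G[3,2]
R7: Y=0.006897+0.000j on G[0,2]
R8: Y=0.3448+0.000j on G[1,5]
R9: Y=0.0004926+0.000j on G[0,1]
R10: Y=0.01976+0.000j on G[3,4]
V1: row V0−V5=38.2, i_V1 at 0,5
solve → V1=-32.01+3.976j, V2=-1.374+7.067j, V3=-21.21+3.288j, V4=-21.50+3.180j, V5=-38.20+0.000j
aux → i_V1=-21.44-5.075j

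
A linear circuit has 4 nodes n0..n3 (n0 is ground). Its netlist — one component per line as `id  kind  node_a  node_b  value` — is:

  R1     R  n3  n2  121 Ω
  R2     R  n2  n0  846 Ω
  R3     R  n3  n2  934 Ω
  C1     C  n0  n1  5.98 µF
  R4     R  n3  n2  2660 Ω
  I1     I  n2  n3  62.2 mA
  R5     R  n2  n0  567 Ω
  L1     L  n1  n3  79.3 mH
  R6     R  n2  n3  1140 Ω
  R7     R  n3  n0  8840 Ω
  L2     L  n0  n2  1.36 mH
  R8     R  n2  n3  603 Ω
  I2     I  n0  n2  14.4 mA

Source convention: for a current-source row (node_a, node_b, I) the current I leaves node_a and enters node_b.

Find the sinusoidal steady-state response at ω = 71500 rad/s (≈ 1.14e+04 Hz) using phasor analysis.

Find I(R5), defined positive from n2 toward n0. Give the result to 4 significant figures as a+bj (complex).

0.0004916+0.002187j A

Apply KCL at each of the 3 non-ground nodes and solve the resulting linear system.
Node n1: branches {C1, L1} → V_1 = -0.002183-0.0005381j
Node n2: branches {R1, R2, R3, R4, I1, R5, R6, L2, R8, I2} → V_2 = 0.2787+1.240j
Node n3: branches {R1, R3, R4, I1, L1, R6, R7, R8} → V_3 = 5.290+1.304j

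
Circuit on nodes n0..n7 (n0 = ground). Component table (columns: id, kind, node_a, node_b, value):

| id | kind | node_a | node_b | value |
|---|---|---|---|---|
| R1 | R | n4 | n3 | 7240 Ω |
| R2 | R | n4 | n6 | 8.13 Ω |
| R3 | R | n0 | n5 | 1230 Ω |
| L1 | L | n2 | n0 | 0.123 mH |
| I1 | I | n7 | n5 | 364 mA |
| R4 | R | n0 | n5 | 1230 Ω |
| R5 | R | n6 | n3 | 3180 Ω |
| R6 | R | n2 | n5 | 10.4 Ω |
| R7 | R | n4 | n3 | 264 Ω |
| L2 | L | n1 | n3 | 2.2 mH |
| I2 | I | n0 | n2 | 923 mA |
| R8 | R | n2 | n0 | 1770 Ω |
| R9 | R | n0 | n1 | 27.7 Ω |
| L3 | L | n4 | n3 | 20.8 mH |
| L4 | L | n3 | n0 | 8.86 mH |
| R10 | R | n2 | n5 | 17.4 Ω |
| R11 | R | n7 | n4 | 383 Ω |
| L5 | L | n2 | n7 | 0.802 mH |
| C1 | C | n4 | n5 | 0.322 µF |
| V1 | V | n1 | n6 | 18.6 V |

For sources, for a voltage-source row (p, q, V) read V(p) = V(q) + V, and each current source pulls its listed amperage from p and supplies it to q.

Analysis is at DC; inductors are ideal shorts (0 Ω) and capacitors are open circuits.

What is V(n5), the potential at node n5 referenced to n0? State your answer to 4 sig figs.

2.345 V

MNA unknowns: 7 node voltages V₁..V_7 plus 6 source currents (L1, L2, L3, L4, L5, V1)
R1: Y=0.0001381 on G[4,3]
R2: Y=0.1230 on G[4,6]
R3: Y=0.0008130 on G[0,5]
L1: row V2−V0=0, i_L1 at 2,0
I1: z[7]−=0.364, z[5]+=0.364
R4: Y=0.0008130 on G[0,5]
R5: Y=0.0003145 on G[6,3]
R6: Y=0.09615 on G[2,5]
R7: Y=0.003788 on G[4,3]
L2: row V1−V3=0, i_L2 at 1,3
I2: z[0]−=0.923, z[2]+=0.923
R8: Y=0.0005650 on G[2,0]
R9: Y=0.03610 on G[0,1]
L3: row V4−V3=0, i_L3 at 4,3
L4: row V3−V0=0, i_L4 at 3,0
R10: Y=0.05747 on G[2,5]
R11: Y=0.002611 on G[7,4]
L5: row V2−V7=0, i_L5 at 2,7
C1: Y=0.000 on G[4,5]
V1: row V1−V6=18.6, i_V1 at 1,6
solve → V1=0.000, V2=0.000, V3=0.000, V4=0.000, V5=2.345, V6=-18.60, V7=0.000
aux → i_L1=0.9192, i_L2=2.294, i_L3=-2.288, i_L4=0.000, i_L5=0.3640, i_V1=-2.294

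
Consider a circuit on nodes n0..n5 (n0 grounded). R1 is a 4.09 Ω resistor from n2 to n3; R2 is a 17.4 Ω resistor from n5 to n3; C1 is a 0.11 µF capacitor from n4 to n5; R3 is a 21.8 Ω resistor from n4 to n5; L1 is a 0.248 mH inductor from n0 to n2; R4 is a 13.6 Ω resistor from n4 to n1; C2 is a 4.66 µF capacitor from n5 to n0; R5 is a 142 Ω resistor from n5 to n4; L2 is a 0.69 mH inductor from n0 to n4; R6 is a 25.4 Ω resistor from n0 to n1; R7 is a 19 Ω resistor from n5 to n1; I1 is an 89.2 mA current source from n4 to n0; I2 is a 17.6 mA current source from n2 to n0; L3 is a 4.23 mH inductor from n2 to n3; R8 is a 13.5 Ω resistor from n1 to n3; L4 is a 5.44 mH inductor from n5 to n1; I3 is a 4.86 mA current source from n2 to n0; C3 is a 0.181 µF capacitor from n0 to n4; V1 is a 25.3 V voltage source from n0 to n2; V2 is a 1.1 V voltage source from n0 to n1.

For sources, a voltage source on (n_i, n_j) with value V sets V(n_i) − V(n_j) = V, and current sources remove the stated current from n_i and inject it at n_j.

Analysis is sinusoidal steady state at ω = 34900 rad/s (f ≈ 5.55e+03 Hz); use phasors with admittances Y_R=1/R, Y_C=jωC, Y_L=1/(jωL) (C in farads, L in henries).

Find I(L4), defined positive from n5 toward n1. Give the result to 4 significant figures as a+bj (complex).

Apply KCL at each of the 5 non-ground nodes and solve the resulting linear system.
Node n1: branches {R4, R6, R7, R8, L4, V2} → V_1 = -1.100+0.000j
Node n2: branches {R1, L1, I2, L3, I3, V1} → V_2 = -25.30+0.000j
Node n3: branches {R1, R2, L3, R8} → V_3 = -17.22+0.7528j
Node n4: branches {C1, R3, R4, R5, L2, I1, C3} → V_4 = -3.137+0.7772j
Node n5: branches {R2, C1, R3, C2, R5, R7, L4} → V_5 = -3.533+3.973j
Source currents: i(V1)=-1.958+2.794j, i(V2)=1.408-0.3349j

0.02093+0.01282j A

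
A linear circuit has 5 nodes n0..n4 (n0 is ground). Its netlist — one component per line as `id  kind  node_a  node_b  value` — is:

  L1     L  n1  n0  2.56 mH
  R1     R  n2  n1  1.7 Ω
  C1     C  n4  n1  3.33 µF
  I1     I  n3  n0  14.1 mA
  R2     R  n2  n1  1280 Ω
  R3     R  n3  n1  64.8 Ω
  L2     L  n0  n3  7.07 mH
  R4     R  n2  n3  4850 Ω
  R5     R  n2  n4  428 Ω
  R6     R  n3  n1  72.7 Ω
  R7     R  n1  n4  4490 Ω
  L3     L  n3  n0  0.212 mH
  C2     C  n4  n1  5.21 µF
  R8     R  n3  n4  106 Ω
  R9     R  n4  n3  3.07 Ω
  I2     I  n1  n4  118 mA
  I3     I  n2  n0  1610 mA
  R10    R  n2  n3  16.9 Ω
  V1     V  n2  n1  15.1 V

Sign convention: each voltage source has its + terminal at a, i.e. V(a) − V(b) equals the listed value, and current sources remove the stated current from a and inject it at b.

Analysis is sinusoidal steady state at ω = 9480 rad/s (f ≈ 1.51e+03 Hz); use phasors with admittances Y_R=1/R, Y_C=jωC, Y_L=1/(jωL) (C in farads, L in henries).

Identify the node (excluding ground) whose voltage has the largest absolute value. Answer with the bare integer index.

1

Element admittances at ω=9480 rad/s:
  Y(L1) = 0.000-0.04121j S between n1,n0
  Y(R1) = 0.5882+0.000j S between n2,n1
  Y(C1) = 0.000+0.03157j S between n4,n1
  I1: injects 0.0141 A into n0 (from n3)
  Y(R2) = 0.0007813+0.000j S between n2,n1
  Y(R3) = 0.01543+0.000j S between n3,n1
  Y(L2) = 0.000-0.01492j S between n0,n3
  Y(R4) = 0.0002062+0.000j S between n2,n3
  Y(R5) = 0.002336+0.000j S between n2,n4
  Y(R6) = 0.01376+0.000j S between n3,n1
  Y(R7) = 0.0002227+0.000j S between n1,n4
  Y(L3) = 0.000-0.4976j S between n3,n0
  Y(C2) = 0.000+0.04939j S between n4,n1
  Y(R8) = 0.009434+0.000j S between n3,n4
  Y(R9) = 0.3257+0.000j S between n4,n3
  I2: injects 0.118 A into n4 (from n1)
  I3: injects 1.61 A into n0 (from n2)
  Y(R10) = 0.05917+0.000j S between n2,n3
  V1: constraint V(n2)−V(n1) = 15.1
Assemble and solve the 5×5 MNA system:
  V(n1)=-19.12+3.884j  V(n2)=-4.018+3.884j  V(n3)=1.537-3.481j  V(n4)=-0.9612-7.778j
  i(V1)=-10.17-0.4646j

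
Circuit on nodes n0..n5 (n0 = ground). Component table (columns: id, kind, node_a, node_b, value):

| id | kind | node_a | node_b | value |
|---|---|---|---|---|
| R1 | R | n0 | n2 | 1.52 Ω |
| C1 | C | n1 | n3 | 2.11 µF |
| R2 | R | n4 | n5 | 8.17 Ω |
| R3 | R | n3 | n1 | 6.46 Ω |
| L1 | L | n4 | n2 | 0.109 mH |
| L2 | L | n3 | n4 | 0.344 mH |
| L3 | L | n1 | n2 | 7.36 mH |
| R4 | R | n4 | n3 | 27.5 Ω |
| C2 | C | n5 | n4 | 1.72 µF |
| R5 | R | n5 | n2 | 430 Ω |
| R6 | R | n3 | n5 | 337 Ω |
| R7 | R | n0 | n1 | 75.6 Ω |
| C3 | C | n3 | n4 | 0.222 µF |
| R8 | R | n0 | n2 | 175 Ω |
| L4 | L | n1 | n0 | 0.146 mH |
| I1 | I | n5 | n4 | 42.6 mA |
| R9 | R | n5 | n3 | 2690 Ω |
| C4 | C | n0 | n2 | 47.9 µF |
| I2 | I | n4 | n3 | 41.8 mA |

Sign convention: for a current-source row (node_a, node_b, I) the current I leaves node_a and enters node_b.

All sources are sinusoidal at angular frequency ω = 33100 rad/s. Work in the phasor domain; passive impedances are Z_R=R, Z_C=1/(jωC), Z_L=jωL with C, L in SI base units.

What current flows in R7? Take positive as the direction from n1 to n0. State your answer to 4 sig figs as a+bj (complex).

-0.0001590+0.001518j A

Apply KCL at each of the 5 non-ground nodes and solve the resulting linear system.
Node n1: branches {C1, R3, L3, R7, L4} → V_1 = -0.01202+0.1148j
Node n2: branches {R1, L1, L3, R5, R8, C4} → V_2 = -0.007448+0.01176j
Node n3: branches {C1, R3, L2, R4, R6, C3, R9, I2} → V_3 = 0.1266+0.07821j
Node n4: branches {R2, L1, L2, R4, C2, C3, I1, I2} → V_4 = 0.007425-0.07270j
Node n5: branches {R2, C2, R5, R6, I1, R9} → V_5 = -0.2659+0.05429j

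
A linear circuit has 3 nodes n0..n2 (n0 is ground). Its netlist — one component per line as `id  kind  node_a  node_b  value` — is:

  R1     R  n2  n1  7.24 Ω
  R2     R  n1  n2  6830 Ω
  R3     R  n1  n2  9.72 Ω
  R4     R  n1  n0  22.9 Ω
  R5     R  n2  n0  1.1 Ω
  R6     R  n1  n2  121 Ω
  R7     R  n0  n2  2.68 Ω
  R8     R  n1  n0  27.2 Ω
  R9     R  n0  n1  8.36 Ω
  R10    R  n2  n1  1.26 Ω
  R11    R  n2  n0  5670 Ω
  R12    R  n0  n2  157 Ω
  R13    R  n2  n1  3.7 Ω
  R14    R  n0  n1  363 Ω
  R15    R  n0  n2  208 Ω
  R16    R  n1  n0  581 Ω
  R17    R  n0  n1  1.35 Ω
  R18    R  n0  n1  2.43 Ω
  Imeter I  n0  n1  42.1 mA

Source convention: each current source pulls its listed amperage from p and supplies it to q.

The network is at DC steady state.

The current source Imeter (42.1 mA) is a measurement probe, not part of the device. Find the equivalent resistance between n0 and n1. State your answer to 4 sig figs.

R_eq = 0.4979 Ω

Apply KCL at each of the 2 non-ground nodes and solve the resulting linear system.
Node n1: branches {R1, R2, R3, R4, R6, R8, R9, R10, R13, R14, R16, R17, R18, Imeter} → V_1 = 0.02096
Node n2: branches {R1, R2, R3, R5, R6, R7, R10, R11, R12, R13, R15} → V_2 = 0.01056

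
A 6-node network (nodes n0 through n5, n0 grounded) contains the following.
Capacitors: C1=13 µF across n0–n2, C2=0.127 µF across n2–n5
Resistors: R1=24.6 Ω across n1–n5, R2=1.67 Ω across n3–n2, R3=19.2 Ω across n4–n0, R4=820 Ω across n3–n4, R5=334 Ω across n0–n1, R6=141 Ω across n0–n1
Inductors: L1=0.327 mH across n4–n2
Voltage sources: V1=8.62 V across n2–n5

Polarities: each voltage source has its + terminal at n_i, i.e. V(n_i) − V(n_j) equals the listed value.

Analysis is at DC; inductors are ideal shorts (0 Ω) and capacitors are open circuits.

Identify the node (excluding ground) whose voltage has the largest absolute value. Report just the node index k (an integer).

MNA unknowns: 5 node voltages V₁..V_5 plus 2 source currents (L1, V1)
C1: Y=0.000 on G[0,2]
R1: Y=0.04065 on G[1,5]
L1: row V4−V2=0, i_L1 at 4,2
R2: Y=0.5988 on G[3,2]
C2: Y=0.000 on G[2,5]
R3: Y=0.05208 on G[4,0]
R4: Y=0.001220 on G[3,4]
R5: Y=0.002994 on G[0,1]
R6: Y=0.007092 on G[0,1]
V1: row V2−V5=8.62, i_V1 at 2,5
solve → V1=-5.979, V2=1.158, V3=1.158, V4=1.158, V5=-7.462
aux → i_L1=-0.06030, i_V1=-0.06030

5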